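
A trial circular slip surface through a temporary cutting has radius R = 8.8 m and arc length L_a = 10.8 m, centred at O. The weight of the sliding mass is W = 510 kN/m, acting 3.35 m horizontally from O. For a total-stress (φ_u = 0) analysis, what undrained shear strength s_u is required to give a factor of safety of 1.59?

FS = s_u·L_a·R / (W·d), so s_u = FS·W·d / (L_a·R).
s_u = 1.59·510·3.35 / (10.80·8.8) = 2716.5 / 95.04 = 28.58 kPa

s_u = 28.6 kPa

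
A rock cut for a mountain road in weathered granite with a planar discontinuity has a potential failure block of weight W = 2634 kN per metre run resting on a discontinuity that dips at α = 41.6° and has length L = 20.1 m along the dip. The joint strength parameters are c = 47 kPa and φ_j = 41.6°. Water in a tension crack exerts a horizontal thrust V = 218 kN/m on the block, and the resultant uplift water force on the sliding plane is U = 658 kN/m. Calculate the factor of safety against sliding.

FS = 1.04

Resolving the block weight along and normal to the plane and applying the Mohr–Coulomb strength on the joint:
N' = W cosα − U − V sinα = 2634·cos41.6° − 658 − 218·sin41.6° = 1167.0 kN/m
Driving force T = W sinα + V cosα = 2634·sin41.6° + 218·cos41.6° = 1911.8 kN/m
Resisting force R = c·L + N'·tanφ_j = 47·20.1 + 1167.0·tan41.6° = 944.7 + 1036.1 = 1980.8 kN/m
FS = R / T = 1980.8 / 1911.8 = 1.036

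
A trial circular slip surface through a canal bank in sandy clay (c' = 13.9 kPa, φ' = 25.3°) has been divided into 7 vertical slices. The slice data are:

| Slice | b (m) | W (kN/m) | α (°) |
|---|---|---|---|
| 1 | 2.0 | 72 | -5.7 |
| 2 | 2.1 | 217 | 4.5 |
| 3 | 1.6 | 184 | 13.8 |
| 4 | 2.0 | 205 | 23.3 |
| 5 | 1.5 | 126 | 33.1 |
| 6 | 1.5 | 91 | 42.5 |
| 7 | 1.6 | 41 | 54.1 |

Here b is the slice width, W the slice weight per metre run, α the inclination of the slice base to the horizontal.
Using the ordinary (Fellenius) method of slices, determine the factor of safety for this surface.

Ordinary method of slices: FS = Σ[c'·Δl_i + (W_i cosα_i)·tanφ'] / Σ W_i sinα_i, with Δl_i = b_i / cosα_i.
Slice 1: Δl = 2.0/cos(-5.7°) = 2.010 m; N'_1 = 72·cos(-5.7°) = 71.6; c'Δl = 27.94; W sinα = -7.2
Slice 2: Δl = 2.1/cos4.5° = 2.106 m; N'_2 = 217·cos4.5° = 216.3; c'Δl = 29.28; W sinα = 17.0
Slice 3: Δl = 1.6/cos13.8° = 1.648 m; N'_3 = 184·cos13.8° = 178.7; c'Δl = 22.90; W sinα = 43.9
Slice 4: Δl = 2.0/cos23.3° = 2.178 m; N'_4 = 205·cos23.3° = 188.3; c'Δl = 30.27; W sinα = 81.1
Slice 5: Δl = 1.5/cos33.1° = 1.791 m; N'_5 = 126·cos33.1° = 105.6; c'Δl = 24.89; W sinα = 68.8
Slice 6: Δl = 1.5/cos42.5° = 2.035 m; N'_6 = 91·cos42.5° = 67.1; c'Δl = 28.28; W sinα = 61.5
Slice 7: Δl = 1.6/cos54.1° = 2.729 m; N'_7 = 41·cos54.1° = 24.0; c'Δl = 37.93; W sinα = 33.2
Σc'Δl = 201.5 kN/m; ΣN' = 851.6 kN/m; ΣW sinα = 298.4 kN/m
Resisting = 201.5 + 851.6·tan25.3° = 201.5 + 402.6 = 604.0 kN/m
FS = 604.0 / 298.4 = 2.025

FS = 2.02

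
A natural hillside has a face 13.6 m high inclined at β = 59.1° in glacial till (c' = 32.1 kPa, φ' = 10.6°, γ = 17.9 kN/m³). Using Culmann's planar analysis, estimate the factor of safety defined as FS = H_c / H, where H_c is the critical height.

FS = 1.32

H_c = (4c'/γ) · sinβ cosφ' / [1 − cos(β − φ')]
    = (4·32.1/17.9) · sin59.1°·cos10.6° / [1 − cos48.5°]
    = 7.173 · 0.8434 / 0.3374 = 17.93 m
FS = H_c / H = 17.93 / 13.6 = 1.319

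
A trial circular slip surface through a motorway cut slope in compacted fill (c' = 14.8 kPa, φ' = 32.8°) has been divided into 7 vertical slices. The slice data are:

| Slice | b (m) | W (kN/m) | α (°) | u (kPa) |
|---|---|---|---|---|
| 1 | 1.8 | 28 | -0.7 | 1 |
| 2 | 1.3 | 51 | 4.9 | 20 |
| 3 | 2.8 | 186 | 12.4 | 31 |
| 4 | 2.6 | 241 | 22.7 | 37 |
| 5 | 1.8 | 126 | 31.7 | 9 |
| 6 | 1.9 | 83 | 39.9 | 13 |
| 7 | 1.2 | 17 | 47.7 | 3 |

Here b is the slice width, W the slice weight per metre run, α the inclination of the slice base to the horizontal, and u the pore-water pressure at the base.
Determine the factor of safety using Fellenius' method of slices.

FS = 1.76

Ordinary method of slices: FS = Σ[c'·Δl_i + (W_i cosα_i − u_i·Δl_i)·tanφ'] / Σ W_i sinα_i, with Δl_i = b_i / cosα_i.
Slice 1: Δl = 1.8/cos(-0.7°) = 1.800 m; N'_1 = 28·cos(-0.7°) − 1·1.800 = 26.2; c'Δl = 26.64; W sinα = -0.3
Slice 2: Δl = 1.3/cos4.9° = 1.305 m; N'_2 = 51·cos4.9° − 20·1.305 = 24.7; c'Δl = 19.31; W sinα = 4.4
Slice 3: Δl = 2.8/cos12.4° = 2.867 m; N'_3 = 186·cos12.4° − 31·2.867 = 92.8; c'Δl = 42.43; W sinα = 39.9
Slice 4: Δl = 2.6/cos22.7° = 2.818 m; N'_4 = 241·cos22.7° − 37·2.818 = 118.1; c'Δl = 41.71; W sinα = 93.0
Slice 5: Δl = 1.8/cos31.7° = 2.116 m; N'_5 = 126·cos31.7° − 9·2.116 = 88.2; c'Δl = 31.31; W sinα = 66.2
Slice 6: Δl = 1.9/cos39.9° = 2.477 m; N'_6 = 83·cos39.9° − 13·2.477 = 31.5; c'Δl = 36.65; W sinα = 53.2
Slice 7: Δl = 1.2/cos47.7° = 1.783 m; N'_7 = 17·cos47.7° − 3·1.783 = 6.1; c'Δl = 26.39; W sinα = 12.6
Σc'Δl = 224.4 kN/m; ΣN' = 387.5 kN/m; ΣW sinα = 269.0 kN/m
Resisting = 224.4 + 387.5·tan32.8° = 224.4 + 249.7 = 474.2 kN/m
FS = 474.2 / 269.0 = 1.763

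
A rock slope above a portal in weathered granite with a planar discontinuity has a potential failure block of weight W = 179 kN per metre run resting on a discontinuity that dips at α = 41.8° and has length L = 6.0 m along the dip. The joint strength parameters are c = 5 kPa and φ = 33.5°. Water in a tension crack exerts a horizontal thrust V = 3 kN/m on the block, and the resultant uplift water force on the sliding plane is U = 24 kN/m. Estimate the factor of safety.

Resolving the block weight along and normal to the plane and applying the Mohr–Coulomb strength on the joint:
N' = W cosα − U − V sinα = 179·cos41.8° − 24 − 3·sin41.8° = 107.4 kN/m
Driving force T = W sinα + V cosα = 179·sin41.8° + 3·cos41.8° = 121.5 kN/m
Resisting force R = c·L + N'·tanφ = 5·6.0 + 107.4·tan33.5° = 30.0 + 71.1 = 101.1 kN/m
FS = R / T = 101.1 / 121.5 = 0.832

FS = 0.83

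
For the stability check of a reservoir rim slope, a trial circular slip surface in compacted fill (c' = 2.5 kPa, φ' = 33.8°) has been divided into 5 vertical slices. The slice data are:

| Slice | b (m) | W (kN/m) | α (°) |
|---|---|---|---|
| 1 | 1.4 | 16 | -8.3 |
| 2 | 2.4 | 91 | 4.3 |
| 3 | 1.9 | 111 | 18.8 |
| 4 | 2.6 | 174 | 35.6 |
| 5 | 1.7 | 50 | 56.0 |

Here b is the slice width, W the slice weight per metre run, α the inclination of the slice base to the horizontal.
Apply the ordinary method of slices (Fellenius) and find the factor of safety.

FS = 1.56

Ordinary method of slices: FS = Σ[c'·Δl_i + (W_i cosα_i)·tanφ'] / Σ W_i sinα_i, with Δl_i = b_i / cosα_i.
Slice 1: Δl = 1.4/cos(-8.3°) = 1.415 m; N'_1 = 16·cos(-8.3°) = 15.8; c'Δl = 3.54; W sinα = -2.3
Slice 2: Δl = 2.4/cos4.3° = 2.407 m; N'_2 = 91·cos4.3° = 90.7; c'Δl = 6.02; W sinα = 6.8
Slice 3: Δl = 1.9/cos18.8° = 2.007 m; N'_3 = 111·cos18.8° = 105.1; c'Δl = 5.02; W sinα = 35.8
Slice 4: Δl = 2.6/cos35.6° = 3.198 m; N'_4 = 174·cos35.6° = 141.5; c'Δl = 7.99; W sinα = 101.3
Slice 5: Δl = 1.7/cos56.0° = 3.040 m; N'_5 = 50·cos56.0° = 28.0; c'Δl = 7.60; W sinα = 41.5
Σc'Δl = 30.2 kN/m; ΣN' = 381.1 kN/m; ΣW sinα = 183.0 kN/m
Resisting = 30.2 + 381.1·tan33.8° = 30.2 + 255.1 = 285.3 kN/m
FS = 285.3 / 183.0 = 1.559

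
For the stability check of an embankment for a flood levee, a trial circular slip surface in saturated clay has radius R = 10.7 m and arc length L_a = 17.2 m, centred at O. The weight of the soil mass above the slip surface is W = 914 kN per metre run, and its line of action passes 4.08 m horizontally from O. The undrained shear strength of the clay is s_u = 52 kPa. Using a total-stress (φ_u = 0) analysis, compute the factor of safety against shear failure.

Taking moments about the centre O, the resisting moment is provided by the undrained shear strength acting along the arc:
M_R = s_u·L_a·R = 52·17.20·10.7 = 9570.1 kN·m/m
M_D = W·d = 914·4.08 = 3729.1 kN·m/m
FS = M_R / M_D = 9570.1 / 3729.1 = 2.566

FS = 2.57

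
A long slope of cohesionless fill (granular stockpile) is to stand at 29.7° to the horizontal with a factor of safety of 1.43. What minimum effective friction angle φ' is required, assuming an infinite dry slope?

φ' = 39.2°

FS = tanφ'/tanβ ⇒ tanφ' = FS · tanβ = 1.43 · tan29.7° = 0.8157
φ' = arctan(0.8157) = 39.20°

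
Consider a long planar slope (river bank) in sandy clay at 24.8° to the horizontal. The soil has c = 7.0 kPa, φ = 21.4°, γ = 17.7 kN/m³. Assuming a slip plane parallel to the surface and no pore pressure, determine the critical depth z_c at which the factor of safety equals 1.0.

Setting FS = 1.00 in FS = [c + γz cos²β tanφ] / [γz sinβ cosβ] and solving for z:
z = c / [γ cosβ (FS·sinβ − cosβ·tanφ)]
  = 7.0 / [17.7·cos24.8°·(1.00·sin24.8° − cos24.8°·tan21.4°)]
  = 7.0 / [17.7·0.9078·(1.00·0.4195 − 0.9078·0.3919)]
  = 7.0 / 1.0235 = 6.839 m

z_c = 6.84 m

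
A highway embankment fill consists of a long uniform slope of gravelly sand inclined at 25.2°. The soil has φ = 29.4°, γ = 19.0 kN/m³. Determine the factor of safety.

FS = 1.20

For a dry cohesionless infinite slope the factor of safety is FS = tanφ / tanβ.
FS = tan29.4° / tan25.2° = 0.5635 / 0.4706 = 1.197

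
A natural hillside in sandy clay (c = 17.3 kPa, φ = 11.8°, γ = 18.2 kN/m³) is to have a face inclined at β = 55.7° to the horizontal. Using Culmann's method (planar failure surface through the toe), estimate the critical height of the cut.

H_c = 11.00 m

Culmann's analysis gives the critical failure plane at α_cr = (β + φ)/2 = (55.7 + 11.8)/2 = 33.8°, and the critical height
H_c = (4c/γ) · sinβ cosφ / [1 − cos(β − φ)]
    = (4·17.3/18.2) · sin55.7°·cos11.8° / [1 − cos(43.9°)]
    = 3.802 · 0.8261·0.9789 / [1 − 0.7206]
    = 3.802 · 0.8086 / 0.2794
    = 11.00 m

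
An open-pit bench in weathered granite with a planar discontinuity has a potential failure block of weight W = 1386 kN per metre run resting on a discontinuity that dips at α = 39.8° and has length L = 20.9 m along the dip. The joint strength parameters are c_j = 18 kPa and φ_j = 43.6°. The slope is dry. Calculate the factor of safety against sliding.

FS = 1.57

Resolving the block weight along and normal to the plane and applying the Mohr–Coulomb strength on the joint:
N' = W cosα = 1386·cos39.8° = 1064.8 kN/m
Driving force T = W sinα = 1386·sin39.8° = 887.2 kN/m
Resisting force R = c_j·L + N'·tanφ_j = 18·20.9 + 1064.8·tan43.6° = 376.2 + 1014.0 = 1390.2 kN/m
FS = R / T = 1390.2 / 887.2 = 1.567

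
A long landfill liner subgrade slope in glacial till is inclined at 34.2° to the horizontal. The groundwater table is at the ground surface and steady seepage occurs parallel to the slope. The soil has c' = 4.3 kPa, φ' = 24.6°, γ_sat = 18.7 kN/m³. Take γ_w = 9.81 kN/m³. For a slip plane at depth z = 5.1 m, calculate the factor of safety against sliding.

With seepage parallel to the slope and the water table at the surface, the effective normal stress on the slip plane uses the buoyant unit weight γ' = γ_sat − γ_w while the driving shear stress uses γ_sat:
FS = [c' + γ' z cos²β tanφ'] / [γ_sat z sinβ cosβ]
γ' = 18.7 − 9.81 = 8.89 kN/m³
Numerator = 4.3 + 8.89·5.1·cos²34.2°·tan24.6° = 4.3 + 8.89·5.1·0.6841·0.4578 = 18.500 kPa
Denominator = 18.7·5.1·sin34.2°·cos34.2° = 18.7·5.1·0.5621·0.8271 = 44.336 kPa
FS = 18.500 / 44.336 = 0.417

FS = 0.42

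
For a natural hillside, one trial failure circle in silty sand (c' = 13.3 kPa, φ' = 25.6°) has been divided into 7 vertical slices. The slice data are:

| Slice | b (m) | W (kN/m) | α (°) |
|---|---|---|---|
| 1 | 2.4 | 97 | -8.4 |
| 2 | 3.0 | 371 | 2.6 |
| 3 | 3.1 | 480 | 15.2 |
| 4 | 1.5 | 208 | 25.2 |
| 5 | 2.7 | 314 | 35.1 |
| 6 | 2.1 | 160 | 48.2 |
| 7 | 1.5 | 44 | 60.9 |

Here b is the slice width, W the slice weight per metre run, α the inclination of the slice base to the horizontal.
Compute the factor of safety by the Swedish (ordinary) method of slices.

FS = 1.77

Ordinary method of slices: FS = Σ[c'·Δl_i + (W_i cosα_i)·tanφ'] / Σ W_i sinα_i, with Δl_i = b_i / cosα_i.
Slice 1: Δl = 2.4/cos(-8.4°) = 2.426 m; N'_1 = 97·cos(-8.4°) = 96.0; c'Δl = 32.27; W sinα = -14.2
Slice 2: Δl = 3.0/cos2.6° = 3.003 m; N'_2 = 371·cos2.6° = 370.6; c'Δl = 39.94; W sinα = 16.8
Slice 3: Δl = 3.1/cos15.2° = 3.212 m; N'_3 = 480·cos15.2° = 463.2; c'Δl = 42.72; W sinα = 125.9
Slice 4: Δl = 1.5/cos25.2° = 1.658 m; N'_4 = 208·cos25.2° = 188.2; c'Δl = 22.05; W sinα = 88.6
Slice 5: Δl = 2.7/cos35.1° = 3.300 m; N'_5 = 314·cos35.1° = 256.9; c'Δl = 43.89; W sinα = 180.6
Slice 6: Δl = 2.1/cos48.2° = 3.151 m; N'_6 = 160·cos48.2° = 106.6; c'Δl = 41.90; W sinα = 119.3
Slice 7: Δl = 1.5/cos60.9° = 3.084 m; N'_7 = 44·cos60.9° = 21.4; c'Δl = 41.02; W sinα = 38.4
Σc'Δl = 263.8 kN/m; ΣN' = 1502.9 kN/m; ΣW sinα = 555.3 kN/m
Resisting = 263.8 + 1502.9·tan25.6° = 263.8 + 720.1 = 983.9 kN/m
FS = 983.9 / 555.3 = 1.772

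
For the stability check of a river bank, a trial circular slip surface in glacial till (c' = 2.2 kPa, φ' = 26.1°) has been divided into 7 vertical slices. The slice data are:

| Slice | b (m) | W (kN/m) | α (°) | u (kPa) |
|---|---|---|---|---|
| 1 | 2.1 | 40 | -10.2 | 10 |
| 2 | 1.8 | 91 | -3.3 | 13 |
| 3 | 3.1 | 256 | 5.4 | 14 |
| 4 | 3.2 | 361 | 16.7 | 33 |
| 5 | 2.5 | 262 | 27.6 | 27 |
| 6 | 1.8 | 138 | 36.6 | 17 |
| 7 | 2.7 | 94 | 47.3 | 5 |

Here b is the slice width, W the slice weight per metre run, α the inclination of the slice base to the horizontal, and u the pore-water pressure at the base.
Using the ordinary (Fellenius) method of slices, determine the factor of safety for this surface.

FS = 1.13

Ordinary method of slices: FS = Σ[c'·Δl_i + (W_i cosα_i − u_i·Δl_i)·tanφ'] / Σ W_i sinα_i, with Δl_i = b_i / cosα_i.
Slice 1: Δl = 2.1/cos(-10.2°) = 2.134 m; N'_1 = 40·cos(-10.2°) − 10·2.134 = 18.0; c'Δl = 4.69; W sinα = -7.1
Slice 2: Δl = 1.8/cos(-3.3°) = 1.803 m; N'_2 = 91·cos(-3.3°) − 13·1.803 = 67.4; c'Δl = 3.97; W sinα = -5.2
Slice 3: Δl = 3.1/cos5.4° = 3.114 m; N'_3 = 256·cos5.4° − 14·3.114 = 211.3; c'Δl = 6.85; W sinα = 24.1
Slice 4: Δl = 3.2/cos16.7° = 3.341 m; N'_4 = 361·cos16.7° − 33·3.341 = 235.5; c'Δl = 7.35; W sinα = 103.7
Slice 5: Δl = 2.5/cos27.6° = 2.821 m; N'_5 = 262·cos27.6° − 27·2.821 = 156.0; c'Δl = 6.21; W sinα = 121.4
Slice 6: Δl = 1.8/cos36.6° = 2.242 m; N'_6 = 138·cos36.6° − 17·2.242 = 72.7; c'Δl = 4.93; W sinα = 82.3
Slice 7: Δl = 2.7/cos47.3° = 3.981 m; N'_7 = 94·cos47.3° − 5·3.981 = 43.8; c'Δl = 8.76; W sinα = 69.1
Σc'Δl = 42.8 kN/m; ΣN' = 804.8 kN/m; ΣW sinα = 388.3 kN/m
Resisting = 42.8 + 804.8·tan26.1° = 42.8 + 394.3 = 437.0 kN/m
FS = 437.0 / 388.3 = 1.126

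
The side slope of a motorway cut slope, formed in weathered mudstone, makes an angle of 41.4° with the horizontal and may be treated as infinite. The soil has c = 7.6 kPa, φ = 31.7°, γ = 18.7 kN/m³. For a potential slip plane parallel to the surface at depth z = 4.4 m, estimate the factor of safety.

For an infinite slope with a slip plane parallel to the surface (no pore pressure): FS = [c + γz cos²β tanφ] / [γz sinβ cosβ].
γz = 18.7·4.4 = 82.28 kN/m²
Numerator = 7.6 + 82.28·cos²41.4°·tan31.7° = 7.6 + 82.28·0.5627·0.6176 = 36.193 kPa
Denominator = 82.28·sin41.4°·cos41.4° = 82.28·0.6613·0.7501 = 40.816 kPa
FS = 36.193 / 40.816 = 0.887

FS = 0.89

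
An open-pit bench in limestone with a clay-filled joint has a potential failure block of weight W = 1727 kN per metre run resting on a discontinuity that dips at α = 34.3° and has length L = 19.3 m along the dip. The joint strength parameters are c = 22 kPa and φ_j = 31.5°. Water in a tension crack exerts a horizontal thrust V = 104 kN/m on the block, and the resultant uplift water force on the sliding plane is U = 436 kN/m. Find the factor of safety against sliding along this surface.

Resolving the block weight along and normal to the plane and applying the Mohr–Coulomb strength on the joint:
N' = W cosα − U − V sinα = 1727·cos34.3° − 436 − 104·sin34.3° = 932.1 kN/m
Driving force T = W sinα + V cosα = 1727·sin34.3° + 104·cos34.3° = 1059.1 kN/m
Resisting force R = c·L + N'·tanφ_j = 22·19.3 + 932.1·tan31.5° = 424.6 + 571.2 = 995.8 kN/m
FS = R / T = 995.8 / 1059.1 = 0.940

FS = 0.94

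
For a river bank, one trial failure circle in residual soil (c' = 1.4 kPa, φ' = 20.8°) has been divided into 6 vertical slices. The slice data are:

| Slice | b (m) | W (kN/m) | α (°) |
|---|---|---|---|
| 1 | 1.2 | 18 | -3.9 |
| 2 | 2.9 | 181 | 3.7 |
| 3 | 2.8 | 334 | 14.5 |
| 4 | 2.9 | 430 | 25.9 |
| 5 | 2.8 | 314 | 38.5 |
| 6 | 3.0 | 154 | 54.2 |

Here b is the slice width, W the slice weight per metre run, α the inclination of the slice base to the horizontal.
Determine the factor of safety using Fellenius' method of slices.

Ordinary method of slices: FS = Σ[c'·Δl_i + (W_i cosα_i)·tanφ'] / Σ W_i sinα_i, with Δl_i = b_i / cosα_i.
Slice 1: Δl = 1.2/cos(-3.9°) = 1.203 m; N'_1 = 18·cos(-3.9°) = 18.0; c'Δl = 1.68; W sinα = -1.2
Slice 2: Δl = 2.9/cos3.7° = 2.906 m; N'_2 = 181·cos3.7° = 180.6; c'Δl = 4.07; W sinα = 11.7
Slice 3: Δl = 2.8/cos14.5° = 2.892 m; N'_3 = 334·cos14.5° = 323.4; c'Δl = 4.05; W sinα = 83.6
Slice 4: Δl = 2.9/cos25.9° = 3.224 m; N'_4 = 430·cos25.9° = 386.8; c'Δl = 4.51; W sinα = 187.8
Slice 5: Δl = 2.8/cos38.5° = 3.578 m; N'_5 = 314·cos38.5° = 245.7; c'Δl = 5.01; W sinα = 195.5
Slice 6: Δl = 3.0/cos54.2° = 5.129 m; N'_6 = 154·cos54.2° = 90.1; c'Δl = 7.18; W sinα = 124.9
Σc'Δl = 26.5 kN/m; ΣN' = 1244.6 kN/m; ΣW sinα = 602.3 kN/m
Resisting = 26.5 + 1244.6·tan20.8° = 26.5 + 472.8 = 499.3 kN/m
FS = 499.3 / 602.3 = 0.829

FS = 0.83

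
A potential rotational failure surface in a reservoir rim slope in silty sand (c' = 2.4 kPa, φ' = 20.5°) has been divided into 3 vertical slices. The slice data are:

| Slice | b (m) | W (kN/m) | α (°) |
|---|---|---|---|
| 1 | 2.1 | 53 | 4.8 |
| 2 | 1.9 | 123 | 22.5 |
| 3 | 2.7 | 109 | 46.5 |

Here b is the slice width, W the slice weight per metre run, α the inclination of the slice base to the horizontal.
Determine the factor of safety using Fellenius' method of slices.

FS = 0.84

Ordinary method of slices: FS = Σ[c'·Δl_i + (W_i cosα_i)·tanφ'] / Σ W_i sinα_i, with Δl_i = b_i / cosα_i.
Slice 1: Δl = 2.1/cos4.8° = 2.107 m; N'_1 = 53·cos4.8° = 52.8; c'Δl = 5.06; W sinα = 4.4
Slice 2: Δl = 1.9/cos22.5° = 2.057 m; N'_2 = 123·cos22.5° = 113.6; c'Δl = 4.94; W sinα = 47.1
Slice 3: Δl = 2.7/cos46.5° = 3.922 m; N'_3 = 109·cos46.5° = 75.0; c'Δl = 9.41; W sinα = 79.1
Σc'Δl = 19.4 kN/m; ΣN' = 241.5 kN/m; ΣW sinα = 130.6 kN/m
Resisting = 19.4 + 241.5·tan20.5° = 19.4 + 90.3 = 109.7 kN/m
FS = 109.7 / 130.6 = 0.840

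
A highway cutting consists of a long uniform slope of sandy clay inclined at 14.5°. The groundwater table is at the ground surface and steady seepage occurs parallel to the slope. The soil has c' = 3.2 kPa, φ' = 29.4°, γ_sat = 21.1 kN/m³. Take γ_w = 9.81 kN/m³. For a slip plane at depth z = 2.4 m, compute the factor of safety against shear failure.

FS = 1.43

With seepage parallel to the slope and the water table at the surface, the effective normal stress on the slip plane uses the buoyant unit weight γ' = γ_sat − γ_w while the driving shear stress uses γ_sat:
FS = [c' + γ' z cos²β tanφ'] / [γ_sat z sinβ cosβ]
γ' = 21.1 − 9.81 = 11.29 kN/m³
Numerator = 3.2 + 11.29·2.4·cos²14.5°·tan29.4° = 3.2 + 11.29·2.4·0.9373·0.5635 = 17.511 kPa
Denominator = 21.1·2.4·sin14.5°·cos14.5° = 21.1·2.4·0.2504·0.9681 = 12.275 kPa
FS = 17.511 / 12.275 = 1.426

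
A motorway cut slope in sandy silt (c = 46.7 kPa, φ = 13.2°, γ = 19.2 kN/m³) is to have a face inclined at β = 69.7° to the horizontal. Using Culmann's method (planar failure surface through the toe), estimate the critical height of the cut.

H_c = 19.83 m

Culmann's analysis gives the critical failure plane at α_cr = (β + φ)/2 = (69.7 + 13.2)/2 = 41.5°, and the critical height
H_c = (4c/γ) · sinβ cosφ / [1 − cos(β − φ)]
    = (4·46.7/19.2) · sin69.7°·cos13.2° / [1 − cos(56.5°)]
    = 9.729 · 0.9379·0.9736 / [1 − 0.5519]
    = 9.729 · 0.9131 / 0.4481
    = 19.83 m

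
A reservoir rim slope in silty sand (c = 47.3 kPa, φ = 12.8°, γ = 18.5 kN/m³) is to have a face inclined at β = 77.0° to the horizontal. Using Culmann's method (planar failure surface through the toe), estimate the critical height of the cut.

H_c = 17.21 m

Culmann's analysis gives the critical failure plane at α_cr = (β + φ)/2 = (77.0 + 12.8)/2 = 44.9°, and the critical height
H_c = (4c/γ) · sinβ cosφ / [1 − cos(β − φ)]
    = (4·47.3/18.5) · sin77.0°·cos12.8° / [1 − cos(64.2°)]
    = 10.227 · 0.9744·0.9751 / [1 − 0.4352]
    = 10.227 · 0.9502 / 0.5648
    = 17.21 m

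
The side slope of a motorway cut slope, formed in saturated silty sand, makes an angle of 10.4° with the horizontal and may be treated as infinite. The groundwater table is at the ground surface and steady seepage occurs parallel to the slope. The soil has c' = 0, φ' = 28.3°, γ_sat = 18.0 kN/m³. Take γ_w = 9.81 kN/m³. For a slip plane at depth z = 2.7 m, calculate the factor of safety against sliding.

FS = 1.33

With seepage parallel to the slope and the water table at the surface, the effective normal stress on the slip plane uses the buoyant unit weight γ' = γ_sat − γ_w while the driving shear stress uses γ_sat:
FS = [c' + γ' z cos²β tanφ'] / [γ_sat z sinβ cosβ]
(For c' = 0 this reduces to FS = (γ'/γ_sat)·tanφ'/tanβ.)
γ' = 18.0 − 9.81 = 8.19 kN/m³
Numerator = 0.0 + 8.19·2.7·cos²10.4°·tan28.3° = 0.0 + 8.19·2.7·0.9674·0.5384 = 11.519 kPa
Denominator = 18.0·2.7·sin10.4°·cos10.4° = 18.0·2.7·0.1805·0.9836 = 8.629 kPa
FS = 11.519 / 8.629 = 1.335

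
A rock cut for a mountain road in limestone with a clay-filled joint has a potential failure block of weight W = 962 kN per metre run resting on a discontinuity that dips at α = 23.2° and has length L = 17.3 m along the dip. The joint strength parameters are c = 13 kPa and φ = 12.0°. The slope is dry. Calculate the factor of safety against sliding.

Resolving the block weight along and normal to the plane and applying the Mohr–Coulomb strength on the joint:
N' = W cosα = 962·cos23.2° = 884.2 kN/m
Driving force T = W sinα = 962·sin23.2° = 379.0 kN/m
Resisting force R = c·L + N'·tanφ = 13·17.3 + 884.2·tan12.0° = 224.9 + 187.9 = 412.8 kN/m
FS = R / T = 412.8 / 379.0 = 1.089

FS = 1.09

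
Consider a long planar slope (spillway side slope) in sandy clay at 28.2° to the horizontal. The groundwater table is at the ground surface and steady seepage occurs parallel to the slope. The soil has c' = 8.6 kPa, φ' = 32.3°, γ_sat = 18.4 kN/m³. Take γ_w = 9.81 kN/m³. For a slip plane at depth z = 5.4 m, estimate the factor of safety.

With seepage parallel to the slope and the water table at the surface, the effective normal stress on the slip plane uses the buoyant unit weight γ' = γ_sat − γ_w while the driving shear stress uses γ_sat:
FS = [c' + γ' z cos²β tanφ'] / [γ_sat z sinβ cosβ]
γ' = 18.4 − 9.81 = 8.59 kN/m³
Numerator = 8.6 + 8.59·5.4·cos²28.2°·tan32.3° = 8.6 + 8.59·5.4·0.7767·0.6322 = 31.376 kPa
Denominator = 18.4·5.4·sin28.2°·cos28.2° = 18.4·5.4·0.4726·0.8813 = 41.380 kPa
FS = 31.376 / 41.380 = 0.758

FS = 0.76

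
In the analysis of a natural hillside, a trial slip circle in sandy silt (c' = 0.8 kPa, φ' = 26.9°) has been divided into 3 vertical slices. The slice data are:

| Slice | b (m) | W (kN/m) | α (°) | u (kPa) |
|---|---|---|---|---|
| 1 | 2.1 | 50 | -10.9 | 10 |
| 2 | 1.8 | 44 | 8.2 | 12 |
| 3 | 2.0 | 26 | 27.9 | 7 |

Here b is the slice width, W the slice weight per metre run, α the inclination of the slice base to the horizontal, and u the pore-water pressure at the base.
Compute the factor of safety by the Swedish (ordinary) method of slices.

Ordinary method of slices: FS = Σ[c'·Δl_i + (W_i cosα_i − u_i·Δl_i)·tanφ'] / Σ W_i sinα_i, with Δl_i = b_i / cosα_i.
Slice 1: Δl = 2.1/cos(-10.9°) = 2.139 m; N'_1 = 50·cos(-10.9°) − 10·2.139 = 27.7; c'Δl = 1.71; W sinα = -9.5
Slice 2: Δl = 1.8/cos8.2° = 1.819 m; N'_2 = 44·cos8.2° − 12·1.819 = 21.7; c'Δl = 1.45; W sinα = 6.3
Slice 3: Δl = 2.0/cos27.9° = 2.263 m; N'_3 = 26·cos27.9° − 7·2.263 = 7.1; c'Δl = 1.81; W sinα = 12.2
Σc'Δl = 5.0 kN/m; ΣN' = 56.6 kN/m; ΣW sinα = 9.0 kN/m
Resisting = 5.0 + 56.6·tan26.9° = 5.0 + 28.7 = 33.7 kN/m
FS = 33.7 / 9.0 = 3.747

FS = 3.75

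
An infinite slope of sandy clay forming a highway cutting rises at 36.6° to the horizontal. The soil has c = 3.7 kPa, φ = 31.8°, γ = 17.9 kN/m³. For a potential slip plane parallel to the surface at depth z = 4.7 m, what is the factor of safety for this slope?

For an infinite slope with a slip plane parallel to the surface (no pore pressure): FS = [c + γz cos²β tanφ] / [γz sinβ cosβ].
γz = 17.9·4.7 = 84.13 kN/m²
Numerator = 3.7 + 84.13·cos²36.6°·tan31.8° = 3.7 + 84.13·0.6445·0.6200 = 37.320 kPa
Denominator = 84.13·sin36.6°·cos36.6° = 84.13·0.5962·0.8028 = 40.270 kPa
FS = 37.320 / 40.270 = 0.927

FS = 0.93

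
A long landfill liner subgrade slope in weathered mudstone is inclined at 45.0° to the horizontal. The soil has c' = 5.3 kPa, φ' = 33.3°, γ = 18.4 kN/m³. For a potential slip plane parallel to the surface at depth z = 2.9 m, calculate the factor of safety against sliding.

FS = 0.86

For an infinite slope with a slip plane parallel to the surface (no pore pressure): FS = [c' + γz cos²β tanφ'] / [γz sinβ cosβ].
γz = 18.4·2.9 = 53.36 kN/m²
Numerator = 5.3 + 53.36·cos²45.0°·tan33.3° = 5.3 + 53.36·0.5000·0.6569 = 22.825 kPa
Denominator = 53.36·sin45.0°·cos45.0° = 53.36·0.7071·0.7071 = 26.680 kPa
FS = 22.825 / 26.680 = 0.856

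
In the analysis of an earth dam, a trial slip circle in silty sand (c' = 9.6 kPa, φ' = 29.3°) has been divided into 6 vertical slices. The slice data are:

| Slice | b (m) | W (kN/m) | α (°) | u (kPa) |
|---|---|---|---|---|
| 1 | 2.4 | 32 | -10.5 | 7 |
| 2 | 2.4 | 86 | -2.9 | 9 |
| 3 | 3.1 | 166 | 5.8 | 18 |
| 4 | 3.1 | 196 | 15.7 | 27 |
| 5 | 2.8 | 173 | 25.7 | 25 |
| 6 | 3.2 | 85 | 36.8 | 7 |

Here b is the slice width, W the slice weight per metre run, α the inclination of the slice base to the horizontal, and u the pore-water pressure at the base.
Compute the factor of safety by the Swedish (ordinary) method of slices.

Ordinary method of slices: FS = Σ[c'·Δl_i + (W_i cosα_i − u_i·Δl_i)·tanφ'] / Σ W_i sinα_i, with Δl_i = b_i / cosα_i.
Slice 1: Δl = 2.4/cos(-10.5°) = 2.441 m; N'_1 = 32·cos(-10.5°) − 7·2.441 = 14.4; c'Δl = 23.43; W sinα = -5.8
Slice 2: Δl = 2.4/cos(-2.9°) = 2.403 m; N'_2 = 86·cos(-2.9°) − 9·2.403 = 64.3; c'Δl = 23.07; W sinα = -4.4
Slice 3: Δl = 3.1/cos5.8° = 3.116 m; N'_3 = 166·cos5.8° − 18·3.116 = 109.1; c'Δl = 29.91; W sinα = 16.8
Slice 4: Δl = 3.1/cos15.7° = 3.220 m; N'_4 = 196·cos15.7° − 27·3.220 = 101.7; c'Δl = 30.91; W sinα = 53.0
Slice 5: Δl = 2.8/cos25.7° = 3.107 m; N'_5 = 173·cos25.7° − 25·3.107 = 78.2; c'Δl = 29.83; W sinα = 75.0
Slice 6: Δl = 3.2/cos36.8° = 3.996 m; N'_6 = 85·cos36.8° − 7·3.996 = 40.1; c'Δl = 38.36; W sinα = 50.9
Σc'Δl = 175.5 kN/m; ΣN' = 407.7 kN/m; ΣW sinα = 185.6 kN/m
Resisting = 175.5 + 407.7·tan29.3° = 175.5 + 228.8 = 404.3 kN/m
FS = 404.3 / 185.6 = 2.179

FS = 2.18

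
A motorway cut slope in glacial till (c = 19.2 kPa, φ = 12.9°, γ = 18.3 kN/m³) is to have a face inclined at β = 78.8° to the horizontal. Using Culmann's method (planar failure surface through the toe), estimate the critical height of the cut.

H_c = 6.78 m

Culmann's analysis gives the critical failure plane at α_cr = (β + φ)/2 = (78.8 + 12.9)/2 = 45.9°, and the critical height
H_c = (4c/γ) · sinβ cosφ / [1 − cos(β − φ)]
    = (4·19.2/18.3) · sin78.8°·cos12.9° / [1 − cos(65.9°)]
    = 4.197 · 0.9810·0.9748 / [1 − 0.4083]
    = 4.197 · 0.9562 / 0.5917
    = 6.78 m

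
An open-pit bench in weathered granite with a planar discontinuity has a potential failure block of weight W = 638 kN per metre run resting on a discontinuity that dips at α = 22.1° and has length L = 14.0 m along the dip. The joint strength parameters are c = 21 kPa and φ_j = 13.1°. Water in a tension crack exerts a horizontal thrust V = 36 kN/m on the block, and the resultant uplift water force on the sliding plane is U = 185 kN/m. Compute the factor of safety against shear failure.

FS = 1.41

Resolving the block weight along and normal to the plane and applying the Mohr–Coulomb strength on the joint:
N' = W cosα − U − V sinα = 638·cos22.1° − 185 − 36·sin22.1° = 392.6 kN/m
Driving force T = W sinα + V cosα = 638·sin22.1° + 36·cos22.1° = 273.4 kN/m
Resisting force R = c·L + N'·tanφ_j = 21·14.0 + 392.6·tan13.1° = 294.0 + 91.4 = 385.4 kN/m
FS = R / T = 385.4 / 273.4 = 1.410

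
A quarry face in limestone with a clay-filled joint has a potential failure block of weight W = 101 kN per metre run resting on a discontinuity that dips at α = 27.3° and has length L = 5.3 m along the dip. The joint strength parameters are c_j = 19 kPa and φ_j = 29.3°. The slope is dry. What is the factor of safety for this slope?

FS = 3.26

Resolving the block weight along and normal to the plane and applying the Mohr–Coulomb strength on the joint:
N' = W cosα = 101·cos27.3° = 89.8 kN/m
Driving force T = W sinα = 101·sin27.3° = 46.3 kN/m
Resisting force R = c_j·L + N'·tanφ_j = 19·5.3 + 89.8·tan29.3° = 100.7 + 50.4 = 151.1 kN/m
FS = R / T = 151.1 / 46.3 = 3.261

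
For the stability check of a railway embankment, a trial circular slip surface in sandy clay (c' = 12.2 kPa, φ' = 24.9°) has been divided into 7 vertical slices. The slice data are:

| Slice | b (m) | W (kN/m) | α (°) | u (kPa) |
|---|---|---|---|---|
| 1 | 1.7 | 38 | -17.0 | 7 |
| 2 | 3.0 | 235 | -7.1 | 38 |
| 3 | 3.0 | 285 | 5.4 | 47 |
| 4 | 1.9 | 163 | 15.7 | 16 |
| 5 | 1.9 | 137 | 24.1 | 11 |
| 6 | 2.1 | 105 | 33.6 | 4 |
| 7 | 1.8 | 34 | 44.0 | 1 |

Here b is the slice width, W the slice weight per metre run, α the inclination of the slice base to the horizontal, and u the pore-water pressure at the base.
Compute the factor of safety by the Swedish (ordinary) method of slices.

Ordinary method of slices: FS = Σ[c'·Δl_i + (W_i cosα_i − u_i·Δl_i)·tanφ'] / Σ W_i sinα_i, with Δl_i = b_i / cosα_i.
Slice 1: Δl = 1.7/cos(-17.0°) = 1.778 m; N'_1 = 38·cos(-17.0°) − 7·1.778 = 23.9; c'Δl = 21.69; W sinα = -11.1
Slice 2: Δl = 3.0/cos(-7.1°) = 3.023 m; N'_2 = 235·cos(-7.1°) − 38·3.023 = 118.3; c'Δl = 36.88; W sinα = -29.0
Slice 3: Δl = 3.0/cos5.4° = 3.013 m; N'_3 = 285·cos5.4° − 47·3.013 = 142.1; c'Δl = 36.76; W sinα = 26.8
Slice 4: Δl = 1.9/cos15.7° = 1.974 m; N'_4 = 163·cos15.7° − 16·1.974 = 125.3; c'Δl = 24.08; W sinα = 44.1
Slice 5: Δl = 1.9/cos24.1° = 2.081 m; N'_5 = 137·cos24.1° − 11·2.081 = 102.2; c'Δl = 25.39; W sinα = 55.9
Slice 6: Δl = 2.1/cos33.6° = 2.521 m; N'_6 = 105·cos33.6° − 4·2.521 = 77.4; c'Δl = 30.76; W sinα = 58.1
Slice 7: Δl = 1.8/cos44.0° = 2.502 m; N'_7 = 34·cos44.0° − 1·2.502 = 22.0; c'Δl = 30.53; W sinα = 23.6
Σc'Δl = 206.1 kN/m; ΣN' = 611.1 kN/m; ΣW sinα = 168.4 kN/m
Resisting = 206.1 + 611.1·tan24.9° = 206.1 + 283.7 = 489.8 kN/m
FS = 489.8 / 168.4 = 2.908

FS = 2.91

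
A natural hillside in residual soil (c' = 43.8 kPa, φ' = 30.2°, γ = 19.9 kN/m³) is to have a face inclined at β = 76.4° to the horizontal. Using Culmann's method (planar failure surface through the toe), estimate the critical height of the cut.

H_c = 24.02 m

Culmann's analysis gives the critical failure plane at α_cr = (β + φ')/2 = (76.4 + 30.2)/2 = 53.3°, and the critical height
H_c = (4c'/γ) · sinβ cosφ' / [1 − cos(β − φ')]
    = (4·43.8/19.9) · sin76.4°·cos30.2° / [1 − cos(46.2°)]
    = 8.804 · 0.9720·0.8643 / [1 − 0.6921]
    = 8.804 · 0.8400 / 0.3079
    = 24.02 m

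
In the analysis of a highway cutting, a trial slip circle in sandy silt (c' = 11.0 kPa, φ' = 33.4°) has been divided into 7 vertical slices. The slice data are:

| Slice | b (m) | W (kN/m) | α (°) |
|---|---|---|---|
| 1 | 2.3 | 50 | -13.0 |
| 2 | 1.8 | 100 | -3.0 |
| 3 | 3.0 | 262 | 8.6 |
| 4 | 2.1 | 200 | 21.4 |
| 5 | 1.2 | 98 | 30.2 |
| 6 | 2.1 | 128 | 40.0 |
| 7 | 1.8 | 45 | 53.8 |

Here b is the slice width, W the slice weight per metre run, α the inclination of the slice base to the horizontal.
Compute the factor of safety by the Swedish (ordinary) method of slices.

FS = 2.70

Ordinary method of slices: FS = Σ[c'·Δl_i + (W_i cosα_i)·tanφ'] / Σ W_i sinα_i, with Δl_i = b_i / cosα_i.
Slice 1: Δl = 2.3/cos(-13.0°) = 2.360 m; N'_1 = 50·cos(-13.0°) = 48.7; c'Δl = 25.97; W sinα = -11.2
Slice 2: Δl = 1.8/cos(-3.0°) = 1.802 m; N'_2 = 100·cos(-3.0°) = 99.9; c'Δl = 19.83; W sinα = -5.2
Slice 3: Δl = 3.0/cos8.6° = 3.034 m; N'_3 = 262·cos8.6° = 259.1; c'Δl = 33.38; W sinα = 39.2
Slice 4: Δl = 2.1/cos21.4° = 2.256 m; N'_4 = 200·cos21.4° = 186.2; c'Δl = 24.81; W sinα = 73.0
Slice 5: Δl = 1.2/cos30.2° = 1.388 m; N'_5 = 98·cos30.2° = 84.7; c'Δl = 15.27; W sinα = 49.3
Slice 6: Δl = 2.1/cos40.0° = 2.741 m; N'_6 = 128·cos40.0° = 98.1; c'Δl = 30.15; W sinα = 82.3
Slice 7: Δl = 1.8/cos53.8° = 3.048 m; N'_7 = 45·cos53.8° = 26.6; c'Δl = 33.52; W sinα = 36.3
Σc'Δl = 182.9 kN/m; ΣN' = 803.2 kN/m; ΣW sinα = 263.6 kN/m
Resisting = 182.9 + 803.2·tan33.4° = 182.9 + 529.6 = 712.5 kN/m
FS = 712.5 / 263.6 = 2.703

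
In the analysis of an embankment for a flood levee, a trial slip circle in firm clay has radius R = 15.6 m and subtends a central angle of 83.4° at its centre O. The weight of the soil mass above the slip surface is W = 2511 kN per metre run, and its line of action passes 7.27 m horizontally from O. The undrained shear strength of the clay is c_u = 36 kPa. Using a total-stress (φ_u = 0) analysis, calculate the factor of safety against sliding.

FS = 0.70

Taking moments about the centre O, the resisting moment is provided by the undrained shear strength acting along the arc:
Arc length L_a = R·θ = 15.6·(83.4°·π/180) = 15.6·1.4556 = 22.71 m
M_R = c_u·L_a·R = 36·22.71·15.6 = 12752.5 kN·m/m
M_D = W·d = 2511·7.27 = 18255.0 kN·m/m
FS = M_R / M_D = 12752.5 / 18255.0 = 0.699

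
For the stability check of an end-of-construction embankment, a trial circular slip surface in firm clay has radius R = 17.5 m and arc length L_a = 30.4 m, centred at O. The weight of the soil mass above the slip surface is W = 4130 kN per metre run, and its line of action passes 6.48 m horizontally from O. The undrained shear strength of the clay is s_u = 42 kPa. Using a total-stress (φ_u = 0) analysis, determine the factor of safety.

Taking moments about the centre O, the resisting moment is provided by the undrained shear strength acting along the arc:
M_R = s_u·L_a·R = 42·30.40·17.5 = 22344.0 kN·m/m
M_D = W·d = 4130·6.48 = 26762.4 kN·m/m
FS = M_R / M_D = 22344.0 / 26762.4 = 0.835

FS = 0.83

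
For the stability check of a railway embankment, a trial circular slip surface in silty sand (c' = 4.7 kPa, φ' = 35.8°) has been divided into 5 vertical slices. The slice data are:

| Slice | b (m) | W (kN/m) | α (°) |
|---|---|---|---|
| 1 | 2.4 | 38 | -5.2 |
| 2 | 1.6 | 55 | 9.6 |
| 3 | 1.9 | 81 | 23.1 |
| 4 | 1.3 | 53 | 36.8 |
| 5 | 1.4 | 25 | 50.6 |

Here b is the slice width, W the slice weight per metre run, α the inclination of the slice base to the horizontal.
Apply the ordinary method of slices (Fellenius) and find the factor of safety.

Ordinary method of slices: FS = Σ[c'·Δl_i + (W_i cosα_i)·tanφ'] / Σ W_i sinα_i, with Δl_i = b_i / cosα_i.
Slice 1: Δl = 2.4/cos(-5.2°) = 2.410 m; N'_1 = 38·cos(-5.2°) = 37.8; c'Δl = 11.33; W sinα = -3.4
Slice 2: Δl = 1.6/cos9.6° = 1.623 m; N'_2 = 55·cos9.6° = 54.2; c'Δl = 7.63; W sinα = 9.2
Slice 3: Δl = 1.9/cos23.1° = 2.066 m; N'_3 = 81·cos23.1° = 74.5; c'Δl = 9.71; W sinα = 31.8
Slice 4: Δl = 1.3/cos36.8° = 1.624 m; N'_4 = 53·cos36.8° = 42.4; c'Δl = 7.63; W sinα = 31.7
Slice 5: Δl = 1.4/cos50.6° = 2.206 m; N'_5 = 25·cos50.6° = 15.9; c'Δl = 10.37; W sinα = 19.3
Σc'Δl = 46.7 kN/m; ΣN' = 224.9 kN/m; ΣW sinα = 88.6 kN/m
Resisting = 46.7 + 224.9·tan35.8° = 46.7 + 162.2 = 208.9 kN/m
FS = 208.9 / 88.6 = 2.358

FS = 2.36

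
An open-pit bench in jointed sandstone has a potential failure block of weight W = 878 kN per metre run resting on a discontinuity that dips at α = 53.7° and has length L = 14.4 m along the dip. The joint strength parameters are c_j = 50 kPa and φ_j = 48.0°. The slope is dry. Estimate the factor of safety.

Resolving the block weight along and normal to the plane and applying the Mohr–Coulomb strength on the joint:
N' = W cosα = 878·cos53.7° = 519.8 kN/m
Driving force T = W sinα = 878·sin53.7° = 707.6 kN/m
Resisting force R = c_j·L + N'·tanφ_j = 50·14.4 + 519.8·tan48.0° = 720.0 + 577.3 = 1297.3 kN/m
FS = R / T = 1297.3 / 707.6 = 1.833

FS = 1.83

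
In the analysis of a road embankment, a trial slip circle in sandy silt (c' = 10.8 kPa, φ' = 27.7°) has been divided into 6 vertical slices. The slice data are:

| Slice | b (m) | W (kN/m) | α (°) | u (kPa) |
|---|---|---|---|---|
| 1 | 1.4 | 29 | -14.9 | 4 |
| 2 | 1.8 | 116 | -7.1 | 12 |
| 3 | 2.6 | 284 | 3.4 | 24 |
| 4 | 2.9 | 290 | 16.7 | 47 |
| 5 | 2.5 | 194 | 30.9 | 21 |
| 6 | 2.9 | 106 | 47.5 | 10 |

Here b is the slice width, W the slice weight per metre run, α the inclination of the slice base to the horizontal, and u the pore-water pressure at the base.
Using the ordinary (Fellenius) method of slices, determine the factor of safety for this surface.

FS = 1.92

Ordinary method of slices: FS = Σ[c'·Δl_i + (W_i cosα_i − u_i·Δl_i)·tanφ'] / Σ W_i sinα_i, with Δl_i = b_i / cosα_i.
Slice 1: Δl = 1.4/cos(-14.9°) = 1.449 m; N'_1 = 29·cos(-14.9°) − 4·1.449 = 22.2; c'Δl = 15.65; W sinα = -7.5
Slice 2: Δl = 1.8/cos(-7.1°) = 1.814 m; N'_2 = 116·cos(-7.1°) − 12·1.814 = 93.3; c'Δl = 19.59; W sinα = -14.3
Slice 3: Δl = 2.6/cos3.4° = 2.605 m; N'_3 = 284·cos3.4° − 24·2.605 = 221.0; c'Δl = 28.13; W sinα = 16.8
Slice 4: Δl = 2.9/cos16.7° = 3.028 m; N'_4 = 290·cos16.7° − 47·3.028 = 135.5; c'Δl = 32.70; W sinα = 83.3
Slice 5: Δl = 2.5/cos30.9° = 2.914 m; N'_5 = 194·cos30.9° − 21·2.914 = 105.3; c'Δl = 31.47; W sinα = 99.6
Slice 6: Δl = 2.9/cos47.5° = 4.293 m; N'_6 = 106·cos47.5° − 10·4.293 = 28.7; c'Δl = 46.36; W sinα = 78.2
Σc'Δl = 173.9 kN/m; ΣN' = 606.0 kN/m; ΣW sinα = 256.2 kN/m
Resisting = 173.9 + 606.0·tan27.7° = 173.9 + 318.2 = 492.0 kN/m
FS = 492.0 / 256.2 = 1.921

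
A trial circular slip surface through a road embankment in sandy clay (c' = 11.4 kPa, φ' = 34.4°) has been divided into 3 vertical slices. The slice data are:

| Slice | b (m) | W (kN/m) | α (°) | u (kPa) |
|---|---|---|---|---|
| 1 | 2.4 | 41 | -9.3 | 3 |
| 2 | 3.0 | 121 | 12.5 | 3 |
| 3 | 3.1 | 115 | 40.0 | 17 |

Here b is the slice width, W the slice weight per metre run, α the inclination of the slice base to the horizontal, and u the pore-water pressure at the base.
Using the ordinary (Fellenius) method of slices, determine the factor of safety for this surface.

Ordinary method of slices: FS = Σ[c'·Δl_i + (W_i cosα_i − u_i·Δl_i)·tanφ'] / Σ W_i sinα_i, with Δl_i = b_i / cosα_i.
Slice 1: Δl = 2.4/cos(-9.3°) = 2.432 m; N'_1 = 41·cos(-9.3°) − 3·2.432 = 33.2; c'Δl = 27.72; W sinα = -6.6
Slice 2: Δl = 3.0/cos12.5° = 3.073 m; N'_2 = 121·cos12.5° − 3·3.073 = 108.9; c'Δl = 35.03; W sinα = 26.2
Slice 3: Δl = 3.1/cos40.0° = 4.047 m; N'_3 = 115·cos40.0° − 17·4.047 = 19.3; c'Δl = 46.13; W sinα = 73.9
Σc'Δl = 108.9 kN/m; ΣN' = 161.4 kN/m; ΣW sinα = 93.5 kN/m
Resisting = 108.9 + 161.4·tan34.4° = 108.9 + 110.5 = 219.4 kN/m
FS = 219.4 / 93.5 = 2.347

FS = 2.35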